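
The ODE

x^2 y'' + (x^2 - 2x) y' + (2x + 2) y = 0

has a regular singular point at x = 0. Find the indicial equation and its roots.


Divide by x^2 to reach normal form y'' + P_1(x) y' + P_2(x) y = 0 with P_1(x) = 1 - 2/x and P_2(x) = 2/x + 2/x^2.
x = 0 is a singular point because the y'-coefficient 1 - 2/x has a pole at x = 0 and the y-coefficient 2/x + 2/x^2 has a pole at x = 0.
It is a regular singular point because x P_1(x) = p(x) = x - 2 and x^2 P_2(x) = q(x) = 2x + 2 are polynomials, hence analytic at x = 0.
p(0) = -2,  q(0) = 2.
Indicial equation: r(r-1) + p(0) r + q(0) = 0, i.e. r^2 + (p(0) - 1) r + q(0) = 0, i.e. r^2 - 3 r + 2 = 0.
Discriminant: (-3)^2 - 4(2) = 1, so r = (3 ± 1)/2.
Solving: r_1 = 2, r_2 = 1.

indicial: r^2 - 3 r + 2 = 0; roots r_1 = 2, r_2 = 1


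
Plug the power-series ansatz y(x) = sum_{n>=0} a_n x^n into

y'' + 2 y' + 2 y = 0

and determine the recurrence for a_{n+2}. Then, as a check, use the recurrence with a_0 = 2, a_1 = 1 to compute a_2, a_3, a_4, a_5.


Substitute y = sum_n a_n x^n.
y''(x) has coefficient (n+2)(n+1) a_{n+2} at x^n;
2 y'(x) has coefficient 2 (n+1) a_{n+1} at x^n;
2 y(x) has coefficient 2 a_n at x^n.
Matching x^n: (n+2)(n+1) a_{n+2} + 2 (n+1) a_{n+1} + 2 a_n = 0.
Thus a_{n+2} = [-2 (n+1) a_{n+1} - 2 a_n] / ((n+1)(n+2)).

Check with a_0 = 2, a_1 = 1 (apply the recurrence for n = 0, 1, 2, 3): a_0 = 2, a_1 = 1, a_2 = -3, a_3 = 5/3, a_4 = -1/3, a_5 = -1/30.

a_(n+2) = [-2 (n+1) a_(n+1) - 2 a_n] / ((n+1)(n+2)); check: a_0 = 2, a_1 = 1, a_2 = -3, a_3 = 5/3, a_4 = -1/3, a_5 = -1/30


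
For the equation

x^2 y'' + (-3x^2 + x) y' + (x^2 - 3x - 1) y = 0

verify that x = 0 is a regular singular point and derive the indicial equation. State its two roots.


Divide by x^2 to reach normal form y'' + P_1(x) y' + P_2(x) y = 0 with P_1(x) = -3 + 1/x and P_2(x) = 1 - 3/x - 1/x^2.
x = 0 is a singular point because the y'-coefficient -3 + 1/x has a pole at x = 0 and the y-coefficient 1 - 3/x - 1/x^2 has a pole at x = 0.
It is a regular singular point because x P_1(x) = p(x) = 1 - 3x and x^2 P_2(x) = q(x) = x^2 - 3x - 1 are polynomials, hence analytic at x = 0.
p(0) = 1,  q(0) = -1.
Indicial equation: r(r-1) + p(0) r + q(0) = 0, i.e. r^2 + (p(0) - 1) r + q(0) = 0, i.e. r^2 - 1 = 0.
Discriminant: (0)^2 - 4(-1) = 4, so r = (0 ± 2)/2.
Solving: r_1 = 1, r_2 = -1.

indicial: r^2 - 1 = 0; roots r_1 = 1, r_2 = -1


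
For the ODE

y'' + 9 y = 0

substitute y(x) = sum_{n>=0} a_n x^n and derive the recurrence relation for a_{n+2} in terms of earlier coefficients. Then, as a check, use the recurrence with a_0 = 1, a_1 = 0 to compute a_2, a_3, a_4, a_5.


Substitute y = sum_n a_n x^n into y'' + (const) y = 0.
y''(x) = sum_{n>=0} (n+2)(n+1) a_{n+2} x^n.
The ODE becomes sum_n [(n+2)(n+1) a_{n+2} + 9 a_n] x^n = 0.
Setting each coefficient to zero gives the recurrence:
  (n+2)(n+1) a_{n+2} + 9 a_n = 0,
  a_{n+2} = -9 / ((n+1)(n+2)) a_n.

Check with a_0 = 1, a_1 = 0 (apply the recurrence for n = 0, 1, 2, 3): a_0 = 1, a_1 = 0, a_2 = -9/2, a_3 = 0, a_4 = 27/8, a_5 = 0.

a_{n+2} = -9/((n+1)(n+2)) * a_n; check: a_0 = 1, a_1 = 0, a_2 = -9/2, a_3 = 0, a_4 = 27/8, a_5 = 0


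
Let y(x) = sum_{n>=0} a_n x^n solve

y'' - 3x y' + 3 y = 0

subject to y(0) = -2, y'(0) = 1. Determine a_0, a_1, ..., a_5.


Ansatz: y(x) = sum_{n>=0} a_n x^n, so y'(x) = sum_{n>=1} n a_n x^(n-1) and y''(x) = sum_{n>=2} n(n-1) a_n x^(n-2).
Substitute into P(x) y'' + Q(x) y' + R(x) y = 0 with P(x) = 1, Q(x) = -3x, R(x) = 3, and match powers of x.
Initial conditions: a_0 = -2, a_1 = 1.
Setting the coefficient of each power of x to zero and solving order by order (substituting the coefficients already found):
  x^0: 2 a_2 + 3 a_0 = 0  ->  2 a_2 = -3 a_0 = 6  ->  a_2 = 3
  x^1: 6 a_3 = 0  ->  a_3 = 0
  x^2: 12 a_4 - 3 a_2 = 0  ->  12 a_4 = 3 a_2 = 9  ->  a_4 = 3/4
  x^3: 20 a_5 - 6 a_3 = 0  ->  20 a_5 = 6 a_3 = 0  ->  a_5 = 0
Truncated series: y(x) = -2 + x + 3 x^2 + (3/4) x^4 + O(x^6).

a_0 = -2; a_1 = 1; a_2 = 3; a_3 = 0; a_4 = 3/4; a_5 = 0


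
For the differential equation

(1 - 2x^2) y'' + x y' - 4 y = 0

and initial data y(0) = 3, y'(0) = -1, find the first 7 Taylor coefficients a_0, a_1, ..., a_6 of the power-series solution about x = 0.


Ansatz: y(x) = sum_{n>=0} a_n x^n, so y'(x) = sum_{n>=1} n a_n x^(n-1) and y''(x) = sum_{n>=2} n(n-1) a_n x^(n-2).
Substitute into P(x) y'' + Q(x) y' + R(x) y = 0 with P(x) = 1 - 2x^2, Q(x) = x, R(x) = -4, and match powers of x.
Initial conditions: a_0 = 3, a_1 = -1.
Setting the coefficient of each power of x to zero and solving order by order (substituting the coefficients already found):
  x^0: 2 a_2 - 4 a_0 = 0  ->  2 a_2 = 4 a_0 = 12  ->  a_2 = 6
  x^1: 6 a_3 - 3 a_1 = 0  ->  6 a_3 = 3 a_1 = -3  ->  a_3 = -1/2
  x^2: 12 a_4 - 6 a_2 = 0  ->  12 a_4 = 6 a_2 = 36  ->  a_4 = 3
  x^3: 20 a_5 - 13 a_3 = 0  ->  20 a_5 = 13 a_3 = -13/2  ->  a_5 = -13/40
  x^4: 30 a_6 - 24 a_4 = 0  ->  30 a_6 = 24 a_4 = 72  ->  a_6 = 12/5
Truncated series: y(x) = 3 - x + 6 x^2 - (1/2) x^3 + 3 x^4 - (13/40) x^5 + (12/5) x^6 + O(x^7).

a_0 = 3; a_1 = -1; a_2 = 6; a_3 = -1/2; a_4 = 3; a_5 = -13/40; a_6 = 12/5


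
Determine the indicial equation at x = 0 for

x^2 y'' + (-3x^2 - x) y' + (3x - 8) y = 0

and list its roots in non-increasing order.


Divide by x^2 to reach normal form y'' + P_1(x) y' + P_2(x) y = 0 with P_1(x) = -3 - 1/x and P_2(x) = 3/x - 8/x^2.
x = 0 is a singular point because the y'-coefficient -3 - 1/x has a pole at x = 0 and the y-coefficient 3/x - 8/x^2 has a pole at x = 0.
It is a regular singular point because x P_1(x) = p(x) = -3x - 1 and x^2 P_2(x) = q(x) = 3x - 8 are polynomials, hence analytic at x = 0.
p(0) = -1,  q(0) = -8.
Indicial equation: r(r-1) + p(0) r + q(0) = 0, i.e. r^2 + (p(0) - 1) r + q(0) = 0, i.e. r^2 - 2 r - 8 = 0.
Discriminant: (-2)^2 - 4(-8) = 36, so r = (2 ± 6)/2.
Solving: r_1 = 4, r_2 = -2.

indicial: r^2 - 2 r - 8 = 0; roots r_1 = 4, r_2 = -2


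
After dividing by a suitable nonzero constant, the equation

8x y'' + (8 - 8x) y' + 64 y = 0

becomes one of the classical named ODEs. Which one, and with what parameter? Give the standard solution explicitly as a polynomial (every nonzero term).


All three coefficients share the factor 8; dividing through by 8 gives  x y'' + (1 - x) y' + 8 y = 0.
This matches the Laguerre equation x y'' + (1 - x) y' + n y = 0 with n = 8; the polynomial solution is L_8(x).
With y = sum_k a_k x^k, matching x^k gives (k+1)k a_{k+1} + (k+1) a_{k+1} - k a_k + n a_k = 0, i.e. (k+1)^2 a_{k+1} = (k - n) a_k = (k - 8) a_k. The right side vanishes at k = 8, so the series terminates at degree 8.
Standard normalization L_n(0) = 1 gives a_0 = 1. Work upward with a_{k+1} = (k - 8) a_k / (k+1)^2:
  a_1 = (0 - 8)(1) / 1^2 = -8/1 = -8
  a_2 = (1 - 8)(-8) / 2^2 = 56/4 = 14
  a_3 = (2 - 8)(14) / 3^2 = -84/9 = -28/3
  a_4 = (3 - 8)(-28/3) / 4^2 = (140/3)/16 = 35/12
  a_5 = (4 - 8)(35/12) / 5^2 = (-35/3)/25 = -7/15
  a_6 = (5 - 8)(-7/15) / 6^2 = (7/5)/36 = 7/180
  a_7 = (6 - 8)(7/180) / 7^2 = (-7/90)/49 = -1/630
  a_8 = (7 - 8)(-1/630) / 8^2 = (1/630)/64 = 1/40320
Hence L_8(x) = x^8/40320 - x^7/630 + 7 x^6/180 - 7 x^5/15 + 35 x^4/12 - 28 x^3/3 + 14 x^2 - 8 x + 1.

L_8(x); series = x^8/40320 - x^7/630 + 7 x^6/180 - 7 x^5/15 + 35 x^4/12 - 28 x^3/3 + 14 x^2 - 8 x + 1


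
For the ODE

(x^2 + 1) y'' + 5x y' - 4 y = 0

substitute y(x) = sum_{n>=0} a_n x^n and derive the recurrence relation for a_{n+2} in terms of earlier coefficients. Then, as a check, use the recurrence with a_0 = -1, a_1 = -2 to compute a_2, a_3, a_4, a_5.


Substitute y = sum_n a_n x^n.
(1 + 1 x^2) y'' contributes (n+2)(n+1) a_{n+2} + n(n-1) a_n at x^n.
5 x y'(x) contributes 5 n a_n at x^n.
-4 y(x) contributes -4 a_n at x^n.
Matching x^n: (n+2)(n+1) a_{n+2} + (n(n-1) + 5 n - 4) a_n = 0.
Thus a_{n+2} = (-n(n-1) - 5 n + 4) / ((n+1)(n+2)) * a_n.

Check with a_0 = -1, a_1 = -2 (apply the recurrence for n = 0, 1, 2, 3): a_0 = -1, a_1 = -2, a_2 = -2, a_3 = 1/3, a_4 = 4/3, a_5 = -17/60.

a_(n+2) = (-n(n-1) - 5 n + 4) / ((n+1)(n+2)) * a_n; check: a_0 = -1, a_1 = -2, a_2 = -2, a_3 = 1/3, a_4 = 4/3, a_5 = -17/60


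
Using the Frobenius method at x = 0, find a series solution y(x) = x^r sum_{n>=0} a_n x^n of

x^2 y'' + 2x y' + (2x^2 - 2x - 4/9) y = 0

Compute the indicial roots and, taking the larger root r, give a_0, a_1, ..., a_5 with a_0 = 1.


Write in Frobenius form y'' + (p(x)/x) y' + (q(x)/x^2) y = 0:
  p(x) = 2,  q(x) = 2x^2 - 2x - 4/9.
Indicial equation: r(r-1) + (2) r + (-4/9) = 0 -> roots r_1 = 1/3, r_2 = -4/3.
Take r = r_1 = 1/3. Let y(x) = x^r sum_{n>=0} a_n x^n with a_0 = 1.
Substitute y = x^r sum a_n x^n and match x^{r+n}. The recurrence is
  D(n) a_n - 2 a_{n-1} + 2 a_{n-2} = 0,  where D(n) = (r+n)(r+n-1) + (2)(r+n) + (-4/9).
  a_n = [2 a_{n-1} - 2 a_{n-2}] / D(n).
Since the indicial polynomial factors as (r - r_1)(r - r_2), D(n) = (r_1 + n - r_1)(r_1 + n - r_2) = n(n + 5/3).
Evaluating step by step (a_0 = 1):
  n = 1: D(1) = 1(1 + 5/3) = 8/3; numerator = 2(1) = 2; a_1 = (2)/(8/3) = 3/4
  n = 2: D(2) = 2(2 + 5/3) = 22/3; numerator = 2(3/4) - 2(1) = -1/2; a_2 = (-1/2)/(22/3) = -3/44
  n = 3: D(3) = 3(3 + 5/3) = 14; numerator = 2(-3/44) - 2(3/4) = -18/11; a_3 = (-18/11)/(14) = -9/77
  n = 4: D(4) = 4(4 + 5/3) = 68/3; numerator = 2(-9/77) - 2(-3/44) = -15/154; a_4 = (-15/154)/(68/3) = -45/10472
  n = 5: D(5) = 5(5 + 5/3) = 100/3; numerator = 2(-45/10472) - 2(-9/77) = 1179/5236; a_5 = (1179/5236)/(100/3) = 3537/523600

r = 1/3; a_0 = 1; a_1 = 3/4; a_2 = -3/44; a_3 = -9/77; a_4 = -45/10472; a_5 = 3537/523600


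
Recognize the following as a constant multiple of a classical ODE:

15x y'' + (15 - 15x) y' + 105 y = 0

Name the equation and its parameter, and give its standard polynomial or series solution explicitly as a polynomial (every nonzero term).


All three coefficients share the factor 15; dividing through by 15 gives  x y'' + (1 - x) y' + 7 y = 0.
This matches the Laguerre equation x y'' + (1 - x) y' + n y = 0 with n = 7; the polynomial solution is L_7(x).
With y = sum_k a_k x^k, matching x^k gives (k+1)k a_{k+1} + (k+1) a_{k+1} - k a_k + n a_k = 0, i.e. (k+1)^2 a_{k+1} = (k - n) a_k = (k - 7) a_k. The right side vanishes at k = 7, so the series terminates at degree 7.
Standard normalization L_n(0) = 1 gives a_0 = 1. Work upward with a_{k+1} = (k - 7) a_k / (k+1)^2:
  a_1 = (0 - 7)(1) / 1^2 = -7/1 = -7
  a_2 = (1 - 7)(-7) / 2^2 = 42/4 = 21/2
  a_3 = (2 - 7)(21/2) / 3^2 = (-105/2)/9 = -35/6
  a_4 = (3 - 7)(-35/6) / 4^2 = (70/3)/16 = 35/24
  a_5 = (4 - 7)(35/24) / 5^2 = (-35/8)/25 = -7/40
  a_6 = (5 - 7)(-7/40) / 6^2 = (7/20)/36 = 7/720
  a_7 = (6 - 7)(7/720) / 7^2 = (-7/720)/49 = -1/5040
Hence L_7(x) = -x^7/5040 + 7 x^6/720 - 7 x^5/40 + 35 x^4/24 - 35 x^3/6 + 21 x^2/2 - 7 x + 1.

L_7(x); series = -x^7/5040 + 7 x^6/720 - 7 x^5/40 + 35 x^4/24 - 35 x^3/6 + 21 x^2/2 - 7 x + 1


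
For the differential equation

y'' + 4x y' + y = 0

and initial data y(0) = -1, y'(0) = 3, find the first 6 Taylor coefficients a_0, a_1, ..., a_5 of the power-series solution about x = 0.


Ansatz: y(x) = sum_{n>=0} a_n x^n, so y'(x) = sum_{n>=1} n a_n x^(n-1) and y''(x) = sum_{n>=2} n(n-1) a_n x^(n-2).
Substitute into P(x) y'' + Q(x) y' + R(x) y = 0 with P(x) = 1, Q(x) = 4x, R(x) = 1, and match powers of x.
Initial conditions: a_0 = -1, a_1 = 3.
Setting the coefficient of each power of x to zero and solving order by order (substituting the coefficients already found):
  x^0: 2 a_2 + a_0 = 0  ->  2 a_2 = -a_0 = 1  ->  a_2 = 1/2
  x^1: 6 a_3 + 5 a_1 = 0  ->  6 a_3 = -5 a_1 = -15  ->  a_3 = -5/2
  x^2: 12 a_4 + 9 a_2 = 0  ->  12 a_4 = -9 a_2 = -9/2  ->  a_4 = -3/8
  x^3: 20 a_5 + 13 a_3 = 0  ->  20 a_5 = -13 a_3 = 65/2  ->  a_5 = 13/8
Truncated series: y(x) = -1 + 3 x + (1/2) x^2 - (5/2) x^3 - (3/8) x^4 + (13/8) x^5 + O(x^6).

a_0 = -1; a_1 = 3; a_2 = 1/2; a_3 = -5/2; a_4 = -3/8; a_5 = 13/8


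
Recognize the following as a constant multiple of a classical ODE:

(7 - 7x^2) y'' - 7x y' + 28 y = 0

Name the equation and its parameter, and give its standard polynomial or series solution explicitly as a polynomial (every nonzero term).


All three coefficients share the factor 7; dividing through by 7 gives  (1 - x^2) y'' - x y' + 4 y = 0.
This matches the Chebyshev equation (1 - x^2) y'' - x y' + n^2 y = 0 (note the -x y' term, not -2x y') with n^2 = 4, so n = 2; the polynomial solution is T_2(x).
With y = sum_k a_k x^k, matching x^k gives (k+2)(k+1) a_{k+2} = (k^2 - n^2) a_k = (k - 2)(k + 2) a_k. The right side vanishes at k = 2, so the series with the parity of 2 terminates at degree 2.
Standard normalization: leading coefficient of T_n is 2^(n-1), so a_2 = 2^1 = 2. Work downward with a_k = (k+1)(k+2) a_{k+2} / ((k - 2)(k + 2)):
  a_0 = (1)(2)(2) / ((0 - 2)(0 + 2)) = 4/(-4) = -1
Hence T_2(x) = 2 x^2 - 1.

T_2(x); series = 2 x^2 - 1


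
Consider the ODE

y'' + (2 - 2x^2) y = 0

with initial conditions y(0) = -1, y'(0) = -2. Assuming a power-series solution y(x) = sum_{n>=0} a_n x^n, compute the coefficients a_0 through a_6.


Ansatz: y(x) = sum_{n>=0} a_n x^n, so y'(x) = sum_{n>=1} n a_n x^(n-1) and y''(x) = sum_{n>=2} n(n-1) a_n x^(n-2).
Substitute into P(x) y'' + Q(x) y' + R(x) y = 0 with P(x) = 1, Q(x) = 0, R(x) = 2 - 2x^2, and match powers of x.
Initial conditions: a_0 = -1, a_1 = -2.
Setting the coefficient of each power of x to zero and solving order by order (substituting the coefficients already found):
  x^0: 2 a_2 + 2 a_0 = 0  ->  2 a_2 = -2 a_0 = 2  ->  a_2 = 1
  x^1: 6 a_3 + 2 a_1 = 0  ->  6 a_3 = -2 a_1 = 4  ->  a_3 = 2/3
  x^2: 12 a_4 + 2 a_2 - 2 a_0 = 0  ->  12 a_4 = -2 a_2 + 2 a_0 = -4  ->  a_4 = -1/3
  x^3: 20 a_5 + 2 a_3 - 2 a_1 = 0  ->  20 a_5 = -2 a_3 + 2 a_1 = -16/3  ->  a_5 = -4/15
  x^4: 30 a_6 + 2 a_4 - 2 a_2 = 0  ->  30 a_6 = -2 a_4 + 2 a_2 = 8/3  ->  a_6 = 4/45
Truncated series: y(x) = -1 - 2 x + x^2 + (2/3) x^3 - (1/3) x^4 - (4/15) x^5 + (4/45) x^6 + O(x^7).

a_0 = -1; a_1 = -2; a_2 = 1; a_3 = 2/3; a_4 = -1/3; a_5 = -4/15; a_6 = 4/45


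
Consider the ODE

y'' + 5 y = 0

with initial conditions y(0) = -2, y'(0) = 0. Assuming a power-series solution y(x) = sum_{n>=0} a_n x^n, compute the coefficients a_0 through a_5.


Ansatz: y(x) = sum_{n>=0} a_n x^n, so y'(x) = sum_{n>=1} n a_n x^(n-1) and y''(x) = sum_{n>=2} n(n-1) a_n x^(n-2).
Substitute into P(x) y'' + Q(x) y' + R(x) y = 0 with P(x) = 1, Q(x) = 0, R(x) = 5, and match powers of x.
Initial conditions: a_0 = -2, a_1 = 0.
Setting the coefficient of each power of x to zero and solving order by order (substituting the coefficients already found):
  x^0: 2 a_2 + 5 a_0 = 0  ->  2 a_2 = -5 a_0 = 10  ->  a_2 = 5
  x^1: 6 a_3 + 5 a_1 = 0  ->  6 a_3 = -5 a_1 = 0  ->  a_3 = 0
  x^2: 12 a_4 + 5 a_2 = 0  ->  12 a_4 = -5 a_2 = -25  ->  a_4 = -25/12
  x^3: 20 a_5 + 5 a_3 = 0  ->  20 a_5 = -5 a_3 = 0  ->  a_5 = 0
Truncated series: y(x) = -2 + 5 x^2 - (25/12) x^4 + O(x^6).

a_0 = -2; a_1 = 0; a_2 = 5; a_3 = 0; a_4 = -25/12; a_5 = 0


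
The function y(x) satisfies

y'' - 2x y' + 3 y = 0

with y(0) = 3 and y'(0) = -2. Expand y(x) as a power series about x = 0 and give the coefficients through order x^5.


Ansatz: y(x) = sum_{n>=0} a_n x^n, so y'(x) = sum_{n>=1} n a_n x^(n-1) and y''(x) = sum_{n>=2} n(n-1) a_n x^(n-2).
Substitute into P(x) y'' + Q(x) y' + R(x) y = 0 with P(x) = 1, Q(x) = -2x, R(x) = 3, and match powers of x.
Initial conditions: a_0 = 3, a_1 = -2.
Setting the coefficient of each power of x to zero and solving order by order (substituting the coefficients already found):
  x^0: 2 a_2 + 3 a_0 = 0  ->  2 a_2 = -3 a_0 = -9  ->  a_2 = -9/2
  x^1: 6 a_3 + a_1 = 0  ->  6 a_3 = -a_1 = 2  ->  a_3 = 1/3
  x^2: 12 a_4 - a_2 = 0  ->  12 a_4 = a_2 = -9/2  ->  a_4 = -3/8
  x^3: 20 a_5 - 3 a_3 = 0  ->  20 a_5 = 3 a_3 = 1  ->  a_5 = 1/20
Truncated series: y(x) = 3 - 2 x - (9/2) x^2 + (1/3) x^3 - (3/8) x^4 + (1/20) x^5 + O(x^6).

a_0 = 3; a_1 = -2; a_2 = -9/2; a_3 = 1/3; a_4 = -3/8; a_5 = 1/20


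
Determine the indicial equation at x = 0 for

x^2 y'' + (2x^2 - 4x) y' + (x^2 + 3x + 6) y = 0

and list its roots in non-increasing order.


Divide by x^2 to reach normal form y'' + P_1(x) y' + P_2(x) y = 0 with P_1(x) = 2 - 4/x and P_2(x) = 1 + 3/x + 6/x^2.
x = 0 is a singular point because the y'-coefficient 2 - 4/x has a pole at x = 0 and the y-coefficient 1 + 3/x + 6/x^2 has a pole at x = 0.
It is a regular singular point because x P_1(x) = p(x) = 2x - 4 and x^2 P_2(x) = q(x) = x^2 + 3x + 6 are polynomials, hence analytic at x = 0.
p(0) = -4,  q(0) = 6.
Indicial equation: r(r-1) + p(0) r + q(0) = 0, i.e. r^2 + (p(0) - 1) r + q(0) = 0, i.e. r^2 - 5 r + 6 = 0.
Discriminant: (-5)^2 - 4(6) = 1, so r = (5 ± 1)/2.
Solving: r_1 = 3, r_2 = 2.

indicial: r^2 - 5 r + 6 = 0; roots r_1 = 3, r_2 = 2


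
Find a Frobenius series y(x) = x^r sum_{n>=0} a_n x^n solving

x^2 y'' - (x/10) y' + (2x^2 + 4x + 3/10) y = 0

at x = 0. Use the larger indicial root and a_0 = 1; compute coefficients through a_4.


Write in Frobenius form y'' + (p(x)/x) y' + (q(x)/x^2) y = 0:
  p(x) = -1/10,  q(x) = 2x^2 + 4x + 3/10.
Indicial equation: r(r-1) + (-1/10) r + (3/10) = 0 -> roots r_1 = 3/5, r_2 = 1/2.
Take r = r_1 = 3/5. Let y(x) = x^r sum_{n>=0} a_n x^n with a_0 = 1.
Substitute y = x^r sum a_n x^n and match x^{r+n}. The recurrence is
  D(n) a_n + 4 a_{n-1} + 2 a_{n-2} = 0,  where D(n) = (r+n)(r+n-1) + (-1/10)(r+n) + (3/10).
  a_n = [-4 a_{n-1} - 2 a_{n-2}] / D(n).
Since the indicial polynomial factors as (r - r_1)(r - r_2), D(n) = (r_1 + n - r_1)(r_1 + n - r_2) = n(n + 1/10).
Evaluating step by step (a_0 = 1):
  n = 1: D(1) = 1(1 + 1/10) = 11/10; numerator = -4(1) = -4; a_1 = (-4)/(11/10) = -40/11
  n = 2: D(2) = 2(2 + 1/10) = 21/5; numerator = -4(-40/11) - 2(1) = 138/11; a_2 = (138/11)/(21/5) = 230/77
  n = 3: D(3) = 3(3 + 1/10) = 93/10; numerator = -4(230/77) - 2(-40/11) = -360/77; a_3 = (-360/77)/(93/10) = -1200/2387
  n = 4: D(4) = 4(4 + 1/10) = 82/5; numerator = -4(-1200/2387) - 2(230/77) = -860/217; a_4 = (-860/217)/(82/5) = -2150/8897

r = 3/5; a_0 = 1; a_1 = -40/11; a_2 = 230/77; a_3 = -1200/2387; a_4 = -2150/8897


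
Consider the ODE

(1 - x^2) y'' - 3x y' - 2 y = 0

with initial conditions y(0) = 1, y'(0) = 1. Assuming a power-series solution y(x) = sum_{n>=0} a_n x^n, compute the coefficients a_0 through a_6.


Ansatz: y(x) = sum_{n>=0} a_n x^n, so y'(x) = sum_{n>=1} n a_n x^(n-1) and y''(x) = sum_{n>=2} n(n-1) a_n x^(n-2).
Substitute into P(x) y'' + Q(x) y' + R(x) y = 0 with P(x) = 1 - x^2, Q(x) = -3x, R(x) = -2, and match powers of x.
Initial conditions: a_0 = 1, a_1 = 1.
Setting the coefficient of each power of x to zero and solving order by order (substituting the coefficients already found):
  x^0: 2 a_2 - 2 a_0 = 0  ->  2 a_2 = 2 a_0 = 2  ->  a_2 = 1
  x^1: 6 a_3 - 5 a_1 = 0  ->  6 a_3 = 5 a_1 = 5  ->  a_3 = 5/6
  x^2: 12 a_4 - 10 a_2 = 0  ->  12 a_4 = 10 a_2 = 10  ->  a_4 = 5/6
  x^3: 20 a_5 - 17 a_3 = 0  ->  20 a_5 = 17 a_3 = 85/6  ->  a_5 = 17/24
  x^4: 30 a_6 - 26 a_4 = 0  ->  30 a_6 = 26 a_4 = 65/3  ->  a_6 = 13/18
Truncated series: y(x) = 1 + x + x^2 + (5/6) x^3 + (5/6) x^4 + (17/24) x^5 + (13/18) x^6 + O(x^7).

a_0 = 1; a_1 = 1; a_2 = 1; a_3 = 5/6; a_4 = 5/6; a_5 = 17/24; a_6 = 13/18


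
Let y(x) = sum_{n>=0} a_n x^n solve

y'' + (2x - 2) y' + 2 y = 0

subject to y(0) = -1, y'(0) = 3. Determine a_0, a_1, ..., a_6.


Ansatz: y(x) = sum_{n>=0} a_n x^n, so y'(x) = sum_{n>=1} n a_n x^(n-1) and y''(x) = sum_{n>=2} n(n-1) a_n x^(n-2).
Substitute into P(x) y'' + Q(x) y' + R(x) y = 0 with P(x) = 1, Q(x) = 2x - 2, R(x) = 2, and match powers of x.
Initial conditions: a_0 = -1, a_1 = 3.
Setting the coefficient of each power of x to zero and solving order by order (substituting the coefficients already found):
  x^0: 2 a_2 - 2 a_1 + 2 a_0 = 0  ->  2 a_2 = 2 a_1 - 2 a_0 = 8  ->  a_2 = 4
  x^1: 6 a_3 - 4 a_2 + 4 a_1 = 0  ->  6 a_3 = 4 a_2 - 4 a_1 = 4  ->  a_3 = 2/3
  x^2: 12 a_4 - 6 a_3 + 6 a_2 = 0  ->  12 a_4 = 6 a_3 - 6 a_2 = -20  ->  a_4 = -5/3
  x^3: 20 a_5 - 8 a_4 + 8 a_3 = 0  ->  20 a_5 = 8 a_4 - 8 a_3 = -56/3  ->  a_5 = -14/15
  x^4: 30 a_6 - 10 a_5 + 10 a_4 = 0  ->  30 a_6 = 10 a_5 - 10 a_4 = 22/3  ->  a_6 = 11/45
Truncated series: y(x) = -1 + 3 x + 4 x^2 + (2/3) x^3 - (5/3) x^4 - (14/15) x^5 + (11/45) x^6 + O(x^7).

a_0 = -1; a_1 = 3; a_2 = 4; a_3 = 2/3; a_4 = -5/3; a_5 = -14/15; a_6 = 11/45


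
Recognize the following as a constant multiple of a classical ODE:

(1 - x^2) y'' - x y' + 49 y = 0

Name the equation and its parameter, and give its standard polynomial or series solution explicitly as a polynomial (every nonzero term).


The equation is already in a standard form:  (1 - x^2) y'' - x y' + 49 y = 0.
This matches the Chebyshev equation (1 - x^2) y'' - x y' + n^2 y = 0 (note the -x y' term, not -2x y') with n^2 = 49, so n = 7; the polynomial solution is T_7(x).
With y = sum_k a_k x^k, matching x^k gives (k+2)(k+1) a_{k+2} = (k^2 - n^2) a_k = (k - 7)(k + 7) a_k. The right side vanishes at k = 7, so the series with the parity of 7 terminates at degree 7.
Standard normalization: leading coefficient of T_n is 2^(n-1), so a_7 = 2^6 = 64. Work downward with a_k = (k+1)(k+2) a_{k+2} / ((k - 7)(k + 7)):
  a_5 = (6)(7)(64) / ((5 - 7)(5 + 7)) = 2688/(-24) = -112
  a_3 = (4)(5)(-112) / ((3 - 7)(3 + 7)) = -2240/(-40) = 56
  a_1 = (2)(3)(56) / ((1 - 7)(1 + 7)) = 336/(-48) = -7
Hence T_7(x) = 64 x^7 - 112 x^5 + 56 x^3 - 7 x.

T_7(x); series = 64 x^7 - 112 x^5 + 56 x^3 - 7 x


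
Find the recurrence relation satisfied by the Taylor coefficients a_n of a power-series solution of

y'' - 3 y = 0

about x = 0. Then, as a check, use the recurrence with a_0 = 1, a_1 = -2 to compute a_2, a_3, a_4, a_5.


Substitute y = sum_n a_n x^n into y'' + (const) y = 0.
y''(x) = sum_{n>=0} (n+2)(n+1) a_{n+2} x^n.
The ODE becomes sum_n [(n+2)(n+1) a_{n+2} - 3 a_n] x^n = 0.
Setting each coefficient to zero gives the recurrence:
  (n+2)(n+1) a_{n+2} - 3 a_n = 0,
  a_{n+2} = 3 / ((n+1)(n+2)) a_n.

Check with a_0 = 1, a_1 = -2 (apply the recurrence for n = 0, 1, 2, 3): a_0 = 1, a_1 = -2, a_2 = 3/2, a_3 = -1, a_4 = 3/8, a_5 = -3/20.

a_{n+2} = 3/((n+1)(n+2)) * a_n; check: a_0 = 1, a_1 = -2, a_2 = 3/2, a_3 = -1, a_4 = 3/8, a_5 = -3/20


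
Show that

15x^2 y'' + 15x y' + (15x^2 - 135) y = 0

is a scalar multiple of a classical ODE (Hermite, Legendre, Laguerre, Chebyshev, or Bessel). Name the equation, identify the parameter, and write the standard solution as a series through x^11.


All three coefficients share the factor 15; dividing through by 15 gives  x^2 y'' + x y' + (x^2 - 9) y = 0.
This matches the Bessel equation x^2 y'' + x y' + (x^2 - nu^2) y = 0 with nu^2 = 9, so nu = 3; the solution bounded at x = 0 is J_3(x).
Frobenius at x = 0: indicial roots ±nu; for r = nu the recurrence k(k + 2nu) c_k = -c_{k-2} gives the standard series J_nu(x) = sum_{k>=0} (-1)^k / (k! (k+nu)!) (x/2)^(2k+nu). Evaluate the first 5 terms:
  k = 0: (-1)^0 / (0! * 3! * 2^3) x^3 = 1/(1*6*8) x^3 = (1/48) x^3
  k = 1: (-1)^1 / (1! * 4! * 2^5) x^5 = -1/(1*24*32) x^5 = (-1/768) x^5
  k = 2: (-1)^2 / (2! * 5! * 2^7) x^7 = 1/(2*120*128) x^7 = (1/30720) x^7
  k = 3: (-1)^3 / (3! * 6! * 2^9) x^9 = -1/(6*720*512) x^9 = (-1/2211840) x^9
  k = 4: (-1)^4 / (4! * 7! * 2^11) x^11 = 1/(24*5040*2048) x^11 = (1/247726080) x^11
Hence J_3(x) = x^11/247726080 - x^9/2211840 + x^7/30720 - x^5/768 + x^3/48 + ....

J_3(x); series = x^11/247726080 - x^9/2211840 + x^7/30720 - x^5/768 + x^3/48


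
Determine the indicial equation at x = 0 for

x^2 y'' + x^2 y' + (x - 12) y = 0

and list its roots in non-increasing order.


Divide by x^2 to reach normal form y'' + P_1(x) y' + P_2(x) y = 0 with P_1(x) = 1 and P_2(x) = 1/x - 12/x^2.
x = 0 is a singular point because the y-coefficient 1/x - 12/x^2 has a pole at x = 0.
It is a regular singular point because x P_1(x) = p(x) = x and x^2 P_2(x) = q(x) = x - 12 are polynomials, hence analytic at x = 0.
p(0) = 0,  q(0) = -12.
Indicial equation: r(r-1) + p(0) r + q(0) = 0, i.e. r^2 + (p(0) - 1) r + q(0) = 0, i.e. r^2 - 1 r - 12 = 0.
Discriminant: (-1)^2 - 4(-12) = 49, so r = (1 ± 7)/2.
Solving: r_1 = 4, r_2 = -3.

indicial: r^2 - 1 r - 12 = 0; roots r_1 = 4, r_2 = -3


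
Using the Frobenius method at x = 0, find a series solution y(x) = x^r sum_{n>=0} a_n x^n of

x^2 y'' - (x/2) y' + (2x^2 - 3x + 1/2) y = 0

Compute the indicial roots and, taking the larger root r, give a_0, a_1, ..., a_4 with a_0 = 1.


Write in Frobenius form y'' + (p(x)/x) y' + (q(x)/x^2) y = 0:
  p(x) = -1/2,  q(x) = 2x^2 - 3x + 1/2.
Indicial equation: r(r-1) + (-1/2) r + (1/2) = 0 -> roots r_1 = 1, r_2 = 1/2.
Take r = r_1 = 1. Let y(x) = x^r sum_{n>=0} a_n x^n with a_0 = 1.
Substitute y = x^r sum a_n x^n and match x^{r+n}. The recurrence is
  D(n) a_n - 3 a_{n-1} + 2 a_{n-2} = 0,  where D(n) = (r+n)(r+n-1) + (-1/2)(r+n) + (1/2).
  a_n = [3 a_{n-1} - 2 a_{n-2}] / D(n).
Since the indicial polynomial factors as (r - r_1)(r - r_2), D(n) = (r_1 + n - r_1)(r_1 + n - r_2) = n(n + 1/2).
Evaluating step by step (a_0 = 1):
  n = 1: D(1) = 1(1 + 1/2) = 3/2; numerator = 3(1) = 3; a_1 = (3)/(3/2) = 2
  n = 2: D(2) = 2(2 + 1/2) = 5; numerator = 3(2) - 2(1) = 4; a_2 = (4)/(5) = 4/5
  n = 3: D(3) = 3(3 + 1/2) = 21/2; numerator = 3(4/5) - 2(2) = -8/5; a_3 = (-8/5)/(21/2) = -16/105
  n = 4: D(4) = 4(4 + 1/2) = 18; numerator = 3(-16/105) - 2(4/5) = -72/35; a_4 = (-72/35)/(18) = -4/35

r = 1; a_0 = 1; a_1 = 2; a_2 = 4/5; a_3 = -16/105; a_4 = -4/35


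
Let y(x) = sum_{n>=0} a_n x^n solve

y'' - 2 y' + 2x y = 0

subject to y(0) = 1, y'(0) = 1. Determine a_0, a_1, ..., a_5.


Ansatz: y(x) = sum_{n>=0} a_n x^n, so y'(x) = sum_{n>=1} n a_n x^(n-1) and y''(x) = sum_{n>=2} n(n-1) a_n x^(n-2).
Substitute into P(x) y'' + Q(x) y' + R(x) y = 0 with P(x) = 1, Q(x) = -2, R(x) = 2x, and match powers of x.
Initial conditions: a_0 = 1, a_1 = 1.
Setting the coefficient of each power of x to zero and solving order by order (substituting the coefficients already found):
  x^0: 2 a_2 - 2 a_1 = 0  ->  2 a_2 = 2 a_1 = 2  ->  a_2 = 1
  x^1: 6 a_3 - 4 a_2 + 2 a_0 = 0  ->  6 a_3 = 4 a_2 - 2 a_0 = 2  ->  a_3 = 1/3
  x^2: 12 a_4 - 6 a_3 + 2 a_1 = 0  ->  12 a_4 = 6 a_3 - 2 a_1 = 0  ->  a_4 = 0
  x^3: 20 a_5 - 8 a_4 + 2 a_2 = 0  ->  20 a_5 = 8 a_4 - 2 a_2 = -2  ->  a_5 = -1/10
Truncated series: y(x) = 1 + x + x^2 + (1/3) x^3 - (1/10) x^5 + O(x^6).

a_0 = 1; a_1 = 1; a_2 = 1; a_3 = 1/3; a_4 = 0; a_5 = -1/10


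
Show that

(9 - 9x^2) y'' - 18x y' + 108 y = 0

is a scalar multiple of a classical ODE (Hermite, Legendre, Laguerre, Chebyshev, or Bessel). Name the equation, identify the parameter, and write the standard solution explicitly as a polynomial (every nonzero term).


All three coefficients share the factor 9; dividing through by 9 gives  (1 - x^2) y'' - 2x y' + 12 y = 0.
This matches the Legendre equation (1 - x^2) y'' - 2x y' + n(n+1) y = 0 (note the -2x y' term) with n(n+1) = 12, so n = 3; the polynomial solution is P_3(x).
With y = sum_k a_k x^k, matching x^k gives (k+2)(k+1) a_{k+2} = [k(k+1) - n(n+1)] a_k = (k - 3)(k + 4) a_k. The right side vanishes at k = 3, so the series with the parity of 3 terminates at degree 3.
Standard normalization (P_n(1) = 1): leading coefficient (2n)!/(2^n (n!)^2) = 720/(8*36) = 5/2, so a_3 = 5/2. Work downward with a_k = (k+1)(k+2) a_{k+2} / ((k - 3)(k + 4)):
  a_1 = (2)(3)(5/2) / ((1 - 3)(1 + 4)) = 15/(-10) = -3/2
Hence P_3(x) = 5 x^3/2 - 3 x/2.

P_3(x); series = 5 x^3/2 - 3 x/2


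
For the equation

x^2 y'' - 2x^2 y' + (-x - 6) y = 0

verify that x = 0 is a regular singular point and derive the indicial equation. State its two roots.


Divide by x^2 to reach normal form y'' + P_1(x) y' + P_2(x) y = 0 with P_1(x) = -2 and P_2(x) = -1/x - 6/x^2.
x = 0 is a singular point because the y-coefficient -1/x - 6/x^2 has a pole at x = 0.
It is a regular singular point because x P_1(x) = p(x) = -2x and x^2 P_2(x) = q(x) = -x - 6 are polynomials, hence analytic at x = 0.
p(0) = 0,  q(0) = -6.
Indicial equation: r(r-1) + p(0) r + q(0) = 0, i.e. r^2 + (p(0) - 1) r + q(0) = 0, i.e. r^2 - 1 r - 6 = 0.
Discriminant: (-1)^2 - 4(-6) = 25, so r = (1 ± 5)/2.
Solving: r_1 = 3, r_2 = -2.

indicial: r^2 - 1 r - 6 = 0; roots r_1 = 3, r_2 = -2


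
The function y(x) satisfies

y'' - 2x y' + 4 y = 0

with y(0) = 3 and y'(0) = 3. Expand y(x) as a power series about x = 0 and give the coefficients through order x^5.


Ansatz: y(x) = sum_{n>=0} a_n x^n, so y'(x) = sum_{n>=1} n a_n x^(n-1) and y''(x) = sum_{n>=2} n(n-1) a_n x^(n-2).
Substitute into P(x) y'' + Q(x) y' + R(x) y = 0 with P(x) = 1, Q(x) = -2x, R(x) = 4, and match powers of x.
Initial conditions: a_0 = 3, a_1 = 3.
Setting the coefficient of each power of x to zero and solving order by order (substituting the coefficients already found):
  x^0: 2 a_2 + 4 a_0 = 0  ->  2 a_2 = -4 a_0 = -12  ->  a_2 = -6
  x^1: 6 a_3 + 2 a_1 = 0  ->  6 a_3 = -2 a_1 = -6  ->  a_3 = -1
  x^2: 12 a_4 = 0  ->  a_4 = 0
  x^3: 20 a_5 - 2 a_3 = 0  ->  20 a_5 = 2 a_3 = -2  ->  a_5 = -1/10
Truncated series: y(x) = 3 + 3 x - 6 x^2 - x^3 - (1/10) x^5 + O(x^6).

a_0 = 3; a_1 = 3; a_2 = -6; a_3 = -1; a_4 = 0; a_5 = -1/10


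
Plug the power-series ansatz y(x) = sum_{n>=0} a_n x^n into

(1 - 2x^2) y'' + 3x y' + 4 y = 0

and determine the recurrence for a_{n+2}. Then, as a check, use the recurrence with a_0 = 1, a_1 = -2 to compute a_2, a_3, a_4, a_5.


Substitute y = sum_n a_n x^n.
(1 - 2 x^2) y'' contributes (n+2)(n+1) a_{n+2} - 2 n(n-1) a_n at x^n.
3 x y'(x) contributes 3 n a_n at x^n.
4 y(x) contributes 4 a_n at x^n.
Matching x^n: (n+2)(n+1) a_{n+2} + (-2 n(n-1) + 3 n + 4) a_n = 0.
Thus a_{n+2} = (2 n(n-1) - 3 n - 4) / ((n+1)(n+2)) * a_n.

Check with a_0 = 1, a_1 = -2 (apply the recurrence for n = 0, 1, 2, 3): a_0 = 1, a_1 = -2, a_2 = -2, a_3 = 7/3, a_4 = 1, a_5 = -7/60.

a_(n+2) = (2 n(n-1) - 3 n - 4) / ((n+1)(n+2)) * a_n; check: a_0 = 1, a_1 = -2, a_2 = -2, a_3 = 7/3, a_4 = 1, a_5 = -7/60


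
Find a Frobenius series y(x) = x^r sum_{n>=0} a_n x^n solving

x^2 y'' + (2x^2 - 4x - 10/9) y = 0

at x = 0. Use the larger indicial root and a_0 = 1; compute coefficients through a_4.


Write in Frobenius form y'' + (p(x)/x) y' + (q(x)/x^2) y = 0:
  p(x) = 0,  q(x) = 2x^2 - 4x - 10/9.
Indicial equation: r(r-1) + (0) r + (-10/9) = 0 -> roots r_1 = 5/3, r_2 = -2/3.
Take r = r_1 = 5/3. Let y(x) = x^r sum_{n>=0} a_n x^n with a_0 = 1.
Substitute y = x^r sum a_n x^n and match x^{r+n}. The recurrence is
  D(n) a_n - 4 a_{n-1} + 2 a_{n-2} = 0,  where D(n) = (r+n)(r+n-1) + (0)(r+n) + (-10/9).
  a_n = [4 a_{n-1} - 2 a_{n-2}] / D(n).
Since the indicial polynomial factors as (r - r_1)(r - r_2), D(n) = (r_1 + n - r_1)(r_1 + n - r_2) = n(n + 7/3).
Evaluating step by step (a_0 = 1):
  n = 1: D(1) = 1(1 + 7/3) = 10/3; numerator = 4(1) = 4; a_1 = (4)/(10/3) = 6/5
  n = 2: D(2) = 2(2 + 7/3) = 26/3; numerator = 4(6/5) - 2(1) = 14/5; a_2 = (14/5)/(26/3) = 21/65
  n = 3: D(3) = 3(3 + 7/3) = 16; numerator = 4(21/65) - 2(6/5) = -72/65; a_3 = (-72/65)/(16) = -9/130
  n = 4: D(4) = 4(4 + 7/3) = 76/3; numerator = 4(-9/130) - 2(21/65) = -12/13; a_4 = (-12/13)/(76/3) = -9/247

r = 5/3; a_0 = 1; a_1 = 6/5; a_2 = 21/65; a_3 = -9/130; a_4 = -9/247


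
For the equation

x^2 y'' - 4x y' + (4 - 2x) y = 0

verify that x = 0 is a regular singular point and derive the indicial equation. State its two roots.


Divide by x^2 to reach normal form y'' + P_1(x) y' + P_2(x) y = 0 with P_1(x) = -4/x and P_2(x) = -2/x + 4/x^2.
x = 0 is a singular point because the y'-coefficient -4/x has a pole at x = 0 and the y-coefficient -2/x + 4/x^2 has a pole at x = 0.
It is a regular singular point because x P_1(x) = p(x) = -4 and x^2 P_2(x) = q(x) = 4 - 2x are polynomials, hence analytic at x = 0.
p(0) = -4,  q(0) = 4.
Indicial equation: r(r-1) + p(0) r + q(0) = 0, i.e. r^2 + (p(0) - 1) r + q(0) = 0, i.e. r^2 - 5 r + 4 = 0.
Discriminant: (-5)^2 - 4(4) = 9, so r = (5 ± 3)/2.
Solving: r_1 = 4, r_2 = 1.

indicial: r^2 - 5 r + 4 = 0; roots r_1 = 4, r_2 = 1


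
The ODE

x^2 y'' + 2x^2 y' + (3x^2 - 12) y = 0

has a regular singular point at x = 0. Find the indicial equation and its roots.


Divide by x^2 to reach normal form y'' + P_1(x) y' + P_2(x) y = 0 with P_1(x) = 2 and P_2(x) = 3 - 12/x^2.
x = 0 is a singular point because the y-coefficient 3 - 12/x^2 has a pole at x = 0.
It is a regular singular point because x P_1(x) = p(x) = 2x and x^2 P_2(x) = q(x) = 3x^2 - 12 are polynomials, hence analytic at x = 0.
p(0) = 0,  q(0) = -12.
Indicial equation: r(r-1) + p(0) r + q(0) = 0, i.e. r^2 + (p(0) - 1) r + q(0) = 0, i.e. r^2 - 1 r - 12 = 0.
Discriminant: (-1)^2 - 4(-12) = 49, so r = (1 ± 7)/2.
Solving: r_1 = 4, r_2 = -3.

indicial: r^2 - 1 r - 12 = 0; roots r_1 = 4, r_2 = -3


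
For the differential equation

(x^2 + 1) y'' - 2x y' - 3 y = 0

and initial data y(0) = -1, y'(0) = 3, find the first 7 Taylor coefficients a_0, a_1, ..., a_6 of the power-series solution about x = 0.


Ansatz: y(x) = sum_{n>=0} a_n x^n, so y'(x) = sum_{n>=1} n a_n x^(n-1) and y''(x) = sum_{n>=2} n(n-1) a_n x^(n-2).
Substitute into P(x) y'' + Q(x) y' + R(x) y = 0 with P(x) = x^2 + 1, Q(x) = -2x, R(x) = -3, and match powers of x.
Initial conditions: a_0 = -1, a_1 = 3.
Setting the coefficient of each power of x to zero and solving order by order (substituting the coefficients already found):
  x^0: 2 a_2 - 3 a_0 = 0  ->  2 a_2 = 3 a_0 = -3  ->  a_2 = -3/2
  x^1: 6 a_3 - 5 a_1 = 0  ->  6 a_3 = 5 a_1 = 15  ->  a_3 = 5/2
  x^2: 12 a_4 - 5 a_2 = 0  ->  12 a_4 = 5 a_2 = -15/2  ->  a_4 = -5/8
  x^3: 20 a_5 - 3 a_3 = 0  ->  20 a_5 = 3 a_3 = 15/2  ->  a_5 = 3/8
  x^4: 30 a_6 + a_4 = 0  ->  30 a_6 = -a_4 = 5/8  ->  a_6 = 1/48
Truncated series: y(x) = -1 + 3 x - (3/2) x^2 + (5/2) x^3 - (5/8) x^4 + (3/8) x^5 + (1/48) x^6 + O(x^7).

a_0 = -1; a_1 = 3; a_2 = -3/2; a_3 = 5/2; a_4 = -5/8; a_5 = 3/8; a_6 = 1/48


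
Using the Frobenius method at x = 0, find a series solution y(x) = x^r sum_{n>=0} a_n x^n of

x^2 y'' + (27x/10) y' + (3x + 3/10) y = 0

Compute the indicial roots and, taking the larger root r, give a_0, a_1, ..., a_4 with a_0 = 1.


Write in Frobenius form y'' + (p(x)/x) y' + (q(x)/x^2) y = 0:
  p(x) = 27/10,  q(x) = 3x + 3/10.
Indicial equation: r(r-1) + (27/10) r + (3/10) = 0 -> roots r_1 = -1/5, r_2 = -3/2.
Take r = r_1 = -1/5. Let y(x) = x^r sum_{n>=0} a_n x^n with a_0 = 1.
Substitute y = x^r sum a_n x^n and match x^{r+n}. The recurrence is
  D(n) a_n + 3 a_{n-1} = 0,  where D(n) = (r+n)(r+n-1) + (27/10)(r+n) + (3/10).
  a_n = -3 / D(n) * a_{n-1}.
Since the indicial polynomial factors as (r - r_1)(r - r_2), D(n) = (r_1 + n - r_1)(r_1 + n - r_2) = n(n + 13/10).
Evaluating step by step (a_0 = 1):
  n = 1: D(1) = 1(1 + 13/10) = 23/10; numerator = -3(1) = -3; a_1 = (-3)/(23/10) = -30/23
  n = 2: D(2) = 2(2 + 13/10) = 33/5; numerator = -3(-30/23) = 90/23; a_2 = (90/23)/(33/5) = 150/253
  n = 3: D(3) = 3(3 + 13/10) = 129/10; numerator = -3(150/253) = -450/253; a_3 = (-450/253)/(129/10) = -1500/10879
  n = 4: D(4) = 4(4 + 13/10) = 106/5; numerator = -3(-1500/10879) = 4500/10879; a_4 = (4500/10879)/(106/5) = 11250/576587

r = -1/5; a_0 = 1; a_1 = -30/23; a_2 = 150/253; a_3 = -1500/10879; a_4 = 11250/576587


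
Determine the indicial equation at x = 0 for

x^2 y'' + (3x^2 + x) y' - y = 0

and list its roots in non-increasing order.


Divide by x^2 to reach normal form y'' + P_1(x) y' + P_2(x) y = 0 with P_1(x) = 3 + 1/x and P_2(x) = -1/x^2.
x = 0 is a singular point because the y'-coefficient 3 + 1/x has a pole at x = 0 and the y-coefficient -1/x^2 has a pole at x = 0.
It is a regular singular point because x P_1(x) = p(x) = 3x + 1 and x^2 P_2(x) = q(x) = -1 are polynomials, hence analytic at x = 0.
p(0) = 1,  q(0) = -1.
Indicial equation: r(r-1) + p(0) r + q(0) = 0, i.e. r^2 + (p(0) - 1) r + q(0) = 0, i.e. r^2 - 1 = 0.
Discriminant: (0)^2 - 4(-1) = 4, so r = (0 ± 2)/2.
Solving: r_1 = 1, r_2 = -1.

indicial: r^2 - 1 = 0; roots r_1 = 1, r_2 = -1


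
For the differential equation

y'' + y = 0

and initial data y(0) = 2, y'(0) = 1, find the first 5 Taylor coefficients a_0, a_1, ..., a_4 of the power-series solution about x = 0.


Ansatz: y(x) = sum_{n>=0} a_n x^n, so y'(x) = sum_{n>=1} n a_n x^(n-1) and y''(x) = sum_{n>=2} n(n-1) a_n x^(n-2).
Substitute into P(x) y'' + Q(x) y' + R(x) y = 0 with P(x) = 1, Q(x) = 0, R(x) = 1, and match powers of x.
Initial conditions: a_0 = 2, a_1 = 1.
Setting the coefficient of each power of x to zero and solving order by order (substituting the coefficients already found):
  x^0: 2 a_2 + a_0 = 0  ->  2 a_2 = -a_0 = -2  ->  a_2 = -1
  x^1: 6 a_3 + a_1 = 0  ->  6 a_3 = -a_1 = -1  ->  a_3 = -1/6
  x^2: 12 a_4 + a_2 = 0  ->  12 a_4 = -a_2 = 1  ->  a_4 = 1/12
Truncated series: y(x) = 2 + x - x^2 - (1/6) x^3 + (1/12) x^4 + O(x^5).

a_0 = 2; a_1 = 1; a_2 = -1; a_3 = -1/6; a_4 = 1/12


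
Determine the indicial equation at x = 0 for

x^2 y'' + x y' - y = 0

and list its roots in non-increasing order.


Divide by x^2 to reach normal form y'' + P_1(x) y' + P_2(x) y = 0 with P_1(x) = 1/x and P_2(x) = -1/x^2.
x = 0 is a singular point because the y'-coefficient 1/x has a pole at x = 0 and the y-coefficient -1/x^2 has a pole at x = 0.
It is a regular singular point because x P_1(x) = p(x) = 1 and x^2 P_2(x) = q(x) = -1 are polynomials, hence analytic at x = 0.
p(0) = 1,  q(0) = -1.
Indicial equation: r(r-1) + p(0) r + q(0) = 0, i.e. r^2 + (p(0) - 1) r + q(0) = 0, i.e. r^2 - 1 = 0.
Discriminant: (0)^2 - 4(-1) = 4, so r = (0 ± 2)/2.
Solving: r_1 = 1, r_2 = -1.

indicial: r^2 - 1 = 0; roots r_1 = 1, r_2 = -1


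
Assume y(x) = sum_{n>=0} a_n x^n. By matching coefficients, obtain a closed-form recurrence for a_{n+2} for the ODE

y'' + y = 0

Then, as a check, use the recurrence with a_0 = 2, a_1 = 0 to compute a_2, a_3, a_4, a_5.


Substitute y = sum_n a_n x^n into y'' + (const) y = 0.
y''(x) = sum_{n>=0} (n+2)(n+1) a_{n+2} x^n.
The ODE becomes sum_n [(n+2)(n+1) a_{n+2} + 1 a_n] x^n = 0.
Setting each coefficient to zero gives the recurrence:
  (n+2)(n+1) a_{n+2} + 1 a_n = 0,
  a_{n+2} = -1 / ((n+1)(n+2)) a_n.

Check with a_0 = 2, a_1 = 0 (apply the recurrence for n = 0, 1, 2, 3): a_0 = 2, a_1 = 0, a_2 = -1, a_3 = 0, a_4 = 1/12, a_5 = 0.

a_{n+2} = -1/((n+1)(n+2)) * a_n; check: a_0 = 2, a_1 = 0, a_2 = -1, a_3 = 0, a_4 = 1/12, a_5 = 0


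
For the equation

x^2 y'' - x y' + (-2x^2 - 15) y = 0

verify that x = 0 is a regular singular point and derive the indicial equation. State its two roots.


Divide by x^2 to reach normal form y'' + P_1(x) y' + P_2(x) y = 0 with P_1(x) = -1/x and P_2(x) = -2 - 15/x^2.
x = 0 is a singular point because the y'-coefficient -1/x has a pole at x = 0 and the y-coefficient -2 - 15/x^2 has a pole at x = 0.
It is a regular singular point because x P_1(x) = p(x) = -1 and x^2 P_2(x) = q(x) = -2x^2 - 15 are polynomials, hence analytic at x = 0.
p(0) = -1,  q(0) = -15.
Indicial equation: r(r-1) + p(0) r + q(0) = 0, i.e. r^2 + (p(0) - 1) r + q(0) = 0, i.e. r^2 - 2 r - 15 = 0.
Discriminant: (-2)^2 - 4(-15) = 64, so r = (2 ± 8)/2.
Solving: r_1 = 5, r_2 = -3.

indicial: r^2 - 2 r - 15 = 0; roots r_1 = 5, r_2 = -3


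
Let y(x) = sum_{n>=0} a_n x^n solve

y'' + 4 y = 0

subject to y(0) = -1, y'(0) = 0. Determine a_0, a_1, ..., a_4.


Ansatz: y(x) = sum_{n>=0} a_n x^n, so y'(x) = sum_{n>=1} n a_n x^(n-1) and y''(x) = sum_{n>=2} n(n-1) a_n x^(n-2).
Substitute into P(x) y'' + Q(x) y' + R(x) y = 0 with P(x) = 1, Q(x) = 0, R(x) = 4, and match powers of x.
Initial conditions: a_0 = -1, a_1 = 0.
Setting the coefficient of each power of x to zero and solving order by order (substituting the coefficients already found):
  x^0: 2 a_2 + 4 a_0 = 0  ->  2 a_2 = -4 a_0 = 4  ->  a_2 = 2
  x^1: 6 a_3 + 4 a_1 = 0  ->  6 a_3 = -4 a_1 = 0  ->  a_3 = 0
  x^2: 12 a_4 + 4 a_2 = 0  ->  12 a_4 = -4 a_2 = -8  ->  a_4 = -2/3
Truncated series: y(x) = -1 + 2 x^2 - (2/3) x^4 + O(x^5).

a_0 = -1; a_1 = 0; a_2 = 2; a_3 = 0; a_4 = -2/3


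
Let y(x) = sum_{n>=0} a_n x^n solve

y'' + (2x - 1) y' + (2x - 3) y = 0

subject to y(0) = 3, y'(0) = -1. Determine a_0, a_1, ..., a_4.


Ansatz: y(x) = sum_{n>=0} a_n x^n, so y'(x) = sum_{n>=1} n a_n x^(n-1) and y''(x) = sum_{n>=2} n(n-1) a_n x^(n-2).
Substitute into P(x) y'' + Q(x) y' + R(x) y = 0 with P(x) = 1, Q(x) = 2x - 1, R(x) = 2x - 3, and match powers of x.
Initial conditions: a_0 = 3, a_1 = -1.
Setting the coefficient of each power of x to zero and solving order by order (substituting the coefficients already found):
  x^0: 2 a_2 - a_1 - 3 a_0 = 0  ->  2 a_2 = a_1 + 3 a_0 = 8  ->  a_2 = 4
  x^1: 6 a_3 - 2 a_2 - a_1 + 2 a_0 = 0  ->  6 a_3 = 2 a_2 + a_1 - 2 a_0 = 1  ->  a_3 = 1/6
  x^2: 12 a_4 - 3 a_3 + a_2 + 2 a_1 = 0  ->  12 a_4 = 3 a_3 - a_2 - 2 a_1 = -3/2  ->  a_4 = -1/8
Truncated series: y(x) = 3 - x + 4 x^2 + (1/6) x^3 - (1/8) x^4 + O(x^5).

a_0 = 3; a_1 = -1; a_2 = 4; a_3 = 1/6; a_4 = -1/8
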